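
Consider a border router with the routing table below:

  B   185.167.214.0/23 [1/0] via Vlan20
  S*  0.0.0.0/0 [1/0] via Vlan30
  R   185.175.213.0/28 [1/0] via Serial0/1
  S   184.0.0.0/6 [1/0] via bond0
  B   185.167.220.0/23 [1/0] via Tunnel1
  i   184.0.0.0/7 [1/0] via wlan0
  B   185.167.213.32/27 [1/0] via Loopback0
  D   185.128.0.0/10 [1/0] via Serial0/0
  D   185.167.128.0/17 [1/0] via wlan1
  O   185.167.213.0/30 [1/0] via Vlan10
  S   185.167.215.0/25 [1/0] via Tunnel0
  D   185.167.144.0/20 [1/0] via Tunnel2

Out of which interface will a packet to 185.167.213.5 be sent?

wlan1

Routes whose prefix contains 185.167.213.5:
  0.0.0.0/0 (default, matches everything) -> Vlan30
  184.0.0.0/6 (184.0.0.0 - 187.255.255.255) -> bond0
  184.0.0.0/7 (184.0.0.0 - 185.255.255.255) -> wlan0
  185.128.0.0/10 (185.128.0.0 - 185.191.255.255) -> Serial0/0
  185.167.128.0/17 (185.167.128.0 - 185.167.255.255) -> wlan1
More-specific entries that do NOT match:
  185.167.213.0/30 (185.167.213.0 - 185.167.213.3) does not contain 185.167.213.5
  185.175.213.0/28 (185.175.213.0 - 185.175.213.15) does not contain 185.167.213.5
  185.167.213.32/27 (185.167.213.32 - 185.167.213.63) does not contain 185.167.213.5
  185.167.215.0/25 (185.167.215.0 - 185.167.215.127) does not contain 185.167.213.5
  185.167.214.0/23 (185.167.214.0 - 185.167.215.255) does not contain 185.167.213.5
  185.167.220.0/23 (185.167.220.0 - 185.167.221.255) does not contain 185.167.213.5
  185.167.144.0/20 (185.167.144.0 - 185.167.159.255) does not contain 185.167.213.5
Longest matching prefix is /17 -> interface wlan1.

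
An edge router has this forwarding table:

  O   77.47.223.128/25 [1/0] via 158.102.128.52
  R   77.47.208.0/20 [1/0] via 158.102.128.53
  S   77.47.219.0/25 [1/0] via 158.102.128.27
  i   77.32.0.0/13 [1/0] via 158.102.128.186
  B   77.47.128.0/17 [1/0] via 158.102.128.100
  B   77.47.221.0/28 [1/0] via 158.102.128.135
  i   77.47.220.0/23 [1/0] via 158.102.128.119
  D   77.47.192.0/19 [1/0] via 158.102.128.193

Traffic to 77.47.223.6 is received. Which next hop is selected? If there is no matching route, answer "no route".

158.102.128.53

Routes whose prefix contains 77.47.223.6:
  77.47.128.0/17 (77.47.128.0 - 77.47.255.255) -> 158.102.128.100
  77.47.192.0/19 (77.47.192.0 - 77.47.223.255) -> 158.102.128.193
  77.47.208.0/20 (77.47.208.0 - 77.47.223.255) -> 158.102.128.53
More-specific entries that do NOT match:
  77.47.221.0/28 (77.47.221.0 - 77.47.221.15) does not contain 77.47.223.6
  77.47.223.128/25 (77.47.223.128 - 77.47.223.255) does not contain 77.47.223.6
  77.47.219.0/25 (77.47.219.0 - 77.47.219.127) does not contain 77.47.223.6
  77.47.220.0/23 (77.47.220.0 - 77.47.221.255) does not contain 77.47.223.6
Longest matching prefix is /20 -> next hop 158.102.128.53.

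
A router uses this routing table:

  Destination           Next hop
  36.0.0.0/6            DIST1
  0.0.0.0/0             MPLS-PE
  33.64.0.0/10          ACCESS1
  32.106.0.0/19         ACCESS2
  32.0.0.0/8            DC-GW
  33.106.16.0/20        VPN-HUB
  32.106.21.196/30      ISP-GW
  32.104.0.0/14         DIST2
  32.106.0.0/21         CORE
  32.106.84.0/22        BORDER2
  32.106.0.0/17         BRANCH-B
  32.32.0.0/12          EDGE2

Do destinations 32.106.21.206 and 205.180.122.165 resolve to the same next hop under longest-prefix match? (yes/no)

no

32.106.21.206: longest match 32.106.0.0/19 -> ACCESS2
205.180.122.165: longest match 0.0.0.0/0 -> MPLS-PE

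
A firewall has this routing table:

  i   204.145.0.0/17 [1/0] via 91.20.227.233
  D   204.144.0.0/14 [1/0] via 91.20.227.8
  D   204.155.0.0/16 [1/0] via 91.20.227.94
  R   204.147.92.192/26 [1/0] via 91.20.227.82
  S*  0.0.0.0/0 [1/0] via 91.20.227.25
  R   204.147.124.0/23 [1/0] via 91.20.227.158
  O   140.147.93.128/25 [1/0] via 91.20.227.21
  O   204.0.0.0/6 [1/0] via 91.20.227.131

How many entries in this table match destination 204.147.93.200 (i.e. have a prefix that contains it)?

3

Prefixes containing 204.147.93.200:
  0.0.0.0/0 (default, matches everything)
  204.0.0.0/6 (204.0.0.0 - 207.255.255.255)
  204.144.0.0/14 (204.144.0.0 - 204.147.255.255)
Total matching entries: 3.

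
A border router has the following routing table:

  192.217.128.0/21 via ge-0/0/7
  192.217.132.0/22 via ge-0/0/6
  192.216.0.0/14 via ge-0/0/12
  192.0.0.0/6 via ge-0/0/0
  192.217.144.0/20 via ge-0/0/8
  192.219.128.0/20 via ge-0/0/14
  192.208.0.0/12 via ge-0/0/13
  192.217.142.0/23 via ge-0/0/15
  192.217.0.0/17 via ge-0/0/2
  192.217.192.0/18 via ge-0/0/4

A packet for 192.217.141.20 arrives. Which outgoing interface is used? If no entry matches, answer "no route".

ge-0/0/12

Routes whose prefix contains 192.217.141.20:
  192.0.0.0/6 (192.0.0.0 - 195.255.255.255) -> ge-0/0/0
  192.208.0.0/12 (192.208.0.0 - 192.223.255.255) -> ge-0/0/13
  192.216.0.0/14 (192.216.0.0 - 192.219.255.255) -> ge-0/0/12
More-specific entries that do NOT match:
  192.217.142.0/23 (192.217.142.0 - 192.217.143.255) does not contain 192.217.141.20
  192.217.132.0/22 (192.217.132.0 - 192.217.135.255) does not contain 192.217.141.20
  192.217.128.0/21 (192.217.128.0 - 192.217.135.255) does not contain 192.217.141.20
  192.217.144.0/20 (192.217.144.0 - 192.217.159.255) does not contain 192.217.141.20
  192.219.128.0/20 (192.219.128.0 - 192.219.143.255) does not contain 192.217.141.20
  192.217.192.0/18 (192.217.192.0 - 192.217.255.255) does not contain 192.217.141.20
  192.217.0.0/17 (192.217.0.0 - 192.217.127.255) does not contain 192.217.141.20
Longest matching prefix is /14 -> interface ge-0/0/12.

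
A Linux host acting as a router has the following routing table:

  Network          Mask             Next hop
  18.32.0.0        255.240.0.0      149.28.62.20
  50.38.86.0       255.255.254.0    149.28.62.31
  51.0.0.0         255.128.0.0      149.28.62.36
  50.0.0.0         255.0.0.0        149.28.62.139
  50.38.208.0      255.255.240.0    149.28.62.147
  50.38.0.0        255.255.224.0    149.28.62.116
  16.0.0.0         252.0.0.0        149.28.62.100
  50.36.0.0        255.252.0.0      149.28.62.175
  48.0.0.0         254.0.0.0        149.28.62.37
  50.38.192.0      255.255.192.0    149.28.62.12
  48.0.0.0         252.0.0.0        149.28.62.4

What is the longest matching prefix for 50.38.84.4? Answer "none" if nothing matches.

50.36.0.0/14

Entries matching 50.38.84.4:
  48.0.0.0/6 (48.0.0.0 - 51.255.255.255)
  50.0.0.0/8 (50.0.0.0 - 50.255.255.255)
  50.36.0.0/14 (50.36.0.0 - 50.39.255.255)
Most specific is 50.36.0.0/14.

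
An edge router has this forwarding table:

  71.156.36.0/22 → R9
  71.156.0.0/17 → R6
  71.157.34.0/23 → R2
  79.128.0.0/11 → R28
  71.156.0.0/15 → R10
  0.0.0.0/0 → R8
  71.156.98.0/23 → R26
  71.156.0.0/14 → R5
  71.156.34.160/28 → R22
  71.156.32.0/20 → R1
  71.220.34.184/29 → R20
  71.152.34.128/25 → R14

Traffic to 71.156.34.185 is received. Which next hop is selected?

Routes whose prefix contains 71.156.34.185:
  0.0.0.0/0 (default, matches everything) -> R8
  71.156.0.0/14 (71.156.0.0 - 71.159.255.255) -> R5
  71.156.0.0/15 (71.156.0.0 - 71.157.255.255) -> R10
  71.156.0.0/17 (71.156.0.0 - 71.156.127.255) -> R6
  71.156.32.0/20 (71.156.32.0 - 71.156.47.255) -> R1
More-specific entries that do NOT match:
  71.220.34.184/29 (71.220.34.184 - 71.220.34.191) does not contain 71.156.34.185
  71.156.34.160/28 (71.156.34.160 - 71.156.34.175) does not contain 71.156.34.185
  71.152.34.128/25 (71.152.34.128 - 71.152.34.255) does not contain 71.156.34.185
  71.157.34.0/23 (71.157.34.0 - 71.157.35.255) does not contain 71.156.34.185
  71.156.98.0/23 (71.156.98.0 - 71.156.99.255) does not contain 71.156.34.185
  71.156.36.0/22 (71.156.36.0 - 71.156.39.255) does not contain 71.156.34.185
Longest matching prefix is /20 -> next hop R1.

R1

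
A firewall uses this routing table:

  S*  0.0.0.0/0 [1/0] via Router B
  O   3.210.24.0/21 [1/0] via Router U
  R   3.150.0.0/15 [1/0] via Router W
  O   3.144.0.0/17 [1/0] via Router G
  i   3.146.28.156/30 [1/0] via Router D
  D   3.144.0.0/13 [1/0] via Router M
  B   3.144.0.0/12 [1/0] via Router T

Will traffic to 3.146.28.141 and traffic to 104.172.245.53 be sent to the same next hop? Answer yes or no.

3.146.28.141: longest match 3.144.0.0/13 -> Router M
104.172.245.53: longest match 0.0.0.0/0 -> Router B

no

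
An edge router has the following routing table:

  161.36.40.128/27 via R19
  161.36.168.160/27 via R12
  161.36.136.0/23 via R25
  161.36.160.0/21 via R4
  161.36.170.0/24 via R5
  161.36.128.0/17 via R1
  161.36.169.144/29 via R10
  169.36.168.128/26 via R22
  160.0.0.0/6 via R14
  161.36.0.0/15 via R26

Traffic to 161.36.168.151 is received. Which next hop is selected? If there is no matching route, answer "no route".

Routes whose prefix contains 161.36.168.151:
  160.0.0.0/6 (160.0.0.0 - 163.255.255.255) -> R14
  161.36.0.0/15 (161.36.0.0 - 161.37.255.255) -> R26
  161.36.128.0/17 (161.36.128.0 - 161.36.255.255) -> R1
More-specific entries that do NOT match:
  161.36.169.144/29 (161.36.169.144 - 161.36.169.151) does not contain 161.36.168.151
  161.36.40.128/27 (161.36.40.128 - 161.36.40.159) does not contain 161.36.168.151
  161.36.168.160/27 (161.36.168.160 - 161.36.168.191) does not contain 161.36.168.151
  169.36.168.128/26 (169.36.168.128 - 169.36.168.191) does not contain 161.36.168.151
  161.36.170.0/24 (161.36.170.0 - 161.36.170.255) does not contain 161.36.168.151
  161.36.136.0/23 (161.36.136.0 - 161.36.137.255) does not contain 161.36.168.151
  161.36.160.0/21 (161.36.160.0 - 161.36.167.255) does not contain 161.36.168.151
Longest matching prefix is /17 -> next hop R1.

R1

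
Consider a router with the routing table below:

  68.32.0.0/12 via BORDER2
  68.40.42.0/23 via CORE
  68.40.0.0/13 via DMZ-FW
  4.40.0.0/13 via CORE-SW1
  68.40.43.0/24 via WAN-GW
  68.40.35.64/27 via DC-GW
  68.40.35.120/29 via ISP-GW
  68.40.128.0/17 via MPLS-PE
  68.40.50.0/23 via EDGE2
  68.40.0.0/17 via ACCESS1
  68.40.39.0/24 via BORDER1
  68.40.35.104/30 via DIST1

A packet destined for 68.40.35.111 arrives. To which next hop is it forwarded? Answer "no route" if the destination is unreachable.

ACCESS1

Routes whose prefix contains 68.40.35.111:
  68.32.0.0/12 (68.32.0.0 - 68.47.255.255) -> BORDER2
  68.40.0.0/13 (68.40.0.0 - 68.47.255.255) -> DMZ-FW
  68.40.0.0/17 (68.40.0.0 - 68.40.127.255) -> ACCESS1
More-specific entries that do NOT match:
  68.40.35.104/30 (68.40.35.104 - 68.40.35.107) does not contain 68.40.35.111
  68.40.35.120/29 (68.40.35.120 - 68.40.35.127) does not contain 68.40.35.111
  68.40.35.64/27 (68.40.35.64 - 68.40.35.95) does not contain 68.40.35.111
  68.40.43.0/24 (68.40.43.0 - 68.40.43.255) does not contain 68.40.35.111
  68.40.39.0/24 (68.40.39.0 - 68.40.39.255) does not contain 68.40.35.111
  68.40.42.0/23 (68.40.42.0 - 68.40.43.255) does not contain 68.40.35.111
  68.40.50.0/23 (68.40.50.0 - 68.40.51.255) does not contain 68.40.35.111
Longest matching prefix is /17 -> next hop ACCESS1.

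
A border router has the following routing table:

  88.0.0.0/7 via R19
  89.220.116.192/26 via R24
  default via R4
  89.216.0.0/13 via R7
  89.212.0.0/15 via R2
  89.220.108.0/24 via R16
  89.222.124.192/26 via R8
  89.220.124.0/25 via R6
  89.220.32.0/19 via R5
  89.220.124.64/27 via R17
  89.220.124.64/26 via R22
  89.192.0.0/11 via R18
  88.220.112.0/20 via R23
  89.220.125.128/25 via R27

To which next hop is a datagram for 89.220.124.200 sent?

Routes whose prefix contains 89.220.124.200:
  0.0.0.0/0 (default, matches everything) -> R4
  88.0.0.0/7 (88.0.0.0 - 89.255.255.255) -> R19
  89.192.0.0/11 (89.192.0.0 - 89.223.255.255) -> R18
  89.216.0.0/13 (89.216.0.0 - 89.223.255.255) -> R7
More-specific entries that do NOT match:
  89.220.124.64/27 (89.220.124.64 - 89.220.124.95) does not contain 89.220.124.200
  89.220.116.192/26 (89.220.116.192 - 89.220.116.255) does not contain 89.220.124.200
  89.222.124.192/26 (89.222.124.192 - 89.222.124.255) does not contain 89.220.124.200
  89.220.124.64/26 (89.220.124.64 - 89.220.124.127) does not contain 89.220.124.200
  89.220.124.0/25 (89.220.124.0 - 89.220.124.127) does not contain 89.220.124.200
  89.220.125.128/25 (89.220.125.128 - 89.220.125.255) does not contain 89.220.124.200
  89.220.108.0/24 (89.220.108.0 - 89.220.108.255) does not contain 89.220.124.200
  88.220.112.0/20 (88.220.112.0 - 88.220.127.255) does not contain 89.220.124.200
  89.220.32.0/19 (89.220.32.0 - 89.220.63.255) does not contain 89.220.124.200
  89.212.0.0/15 (89.212.0.0 - 89.213.255.255) does not contain 89.220.124.200
Longest matching prefix is /13 -> next hop R7.

R7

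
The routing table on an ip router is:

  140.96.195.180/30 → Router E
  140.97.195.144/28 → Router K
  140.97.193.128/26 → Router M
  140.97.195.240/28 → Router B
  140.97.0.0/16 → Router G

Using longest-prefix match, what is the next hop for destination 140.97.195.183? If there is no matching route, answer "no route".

Router G

Routes whose prefix contains 140.97.195.183:
  140.97.0.0/16 (140.97.0.0 - 140.97.255.255) -> Router G
More-specific entries that do NOT match:
  140.96.195.180/30 (140.96.195.180 - 140.96.195.183) does not contain 140.97.195.183
  140.97.195.144/28 (140.97.195.144 - 140.97.195.159) does not contain 140.97.195.183
  140.97.195.240/28 (140.97.195.240 - 140.97.195.255) does not contain 140.97.195.183
  140.97.193.128/26 (140.97.193.128 - 140.97.193.191) does not contain 140.97.195.183
Longest matching prefix is /16 -> next hop Router G.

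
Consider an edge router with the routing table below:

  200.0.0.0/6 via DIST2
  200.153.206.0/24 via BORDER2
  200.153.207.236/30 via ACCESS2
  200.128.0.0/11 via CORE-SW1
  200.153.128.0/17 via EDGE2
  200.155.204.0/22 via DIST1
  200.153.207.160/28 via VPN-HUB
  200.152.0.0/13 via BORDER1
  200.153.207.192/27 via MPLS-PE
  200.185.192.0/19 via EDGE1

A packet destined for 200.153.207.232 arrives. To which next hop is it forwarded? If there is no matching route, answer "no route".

Routes whose prefix contains 200.153.207.232:
  200.0.0.0/6 (200.0.0.0 - 203.255.255.255) -> DIST2
  200.128.0.0/11 (200.128.0.0 - 200.159.255.255) -> CORE-SW1
  200.152.0.0/13 (200.152.0.0 - 200.159.255.255) -> BORDER1
  200.153.128.0/17 (200.153.128.0 - 200.153.255.255) -> EDGE2
More-specific entries that do NOT match:
  200.153.207.236/30 (200.153.207.236 - 200.153.207.239) does not contain 200.153.207.232
  200.153.207.160/28 (200.153.207.160 - 200.153.207.175) does not contain 200.153.207.232
  200.153.207.192/27 (200.153.207.192 - 200.153.207.223) does not contain 200.153.207.232
  200.153.206.0/24 (200.153.206.0 - 200.153.206.255) does not contain 200.153.207.232
  200.155.204.0/22 (200.155.204.0 - 200.155.207.255) does not contain 200.153.207.232
  200.185.192.0/19 (200.185.192.0 - 200.185.223.255) does not contain 200.153.207.232
Longest matching prefix is /17 -> next hop EDGE2.

EDGE2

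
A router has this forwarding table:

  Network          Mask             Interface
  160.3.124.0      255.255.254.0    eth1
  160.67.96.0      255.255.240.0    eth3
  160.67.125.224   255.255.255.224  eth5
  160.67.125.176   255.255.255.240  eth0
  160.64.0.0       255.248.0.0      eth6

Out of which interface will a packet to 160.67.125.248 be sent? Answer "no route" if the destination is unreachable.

eth5

Routes whose prefix contains 160.67.125.248:
  160.64.0.0/13 (160.64.0.0 - 160.71.255.255) -> eth6
  160.67.125.224/27 (160.67.125.224 - 160.67.125.255) -> eth5
More-specific entries that do NOT match:
  160.67.125.176/28 (160.67.125.176 - 160.67.125.191) does not contain 160.67.125.248
Longest matching prefix is /27 -> interface eth5.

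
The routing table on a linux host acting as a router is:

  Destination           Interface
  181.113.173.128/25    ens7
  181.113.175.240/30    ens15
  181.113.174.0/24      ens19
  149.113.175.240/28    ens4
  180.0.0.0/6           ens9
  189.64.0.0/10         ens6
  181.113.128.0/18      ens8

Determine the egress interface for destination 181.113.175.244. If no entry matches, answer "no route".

ens8

Routes whose prefix contains 181.113.175.244:
  180.0.0.0/6 (180.0.0.0 - 183.255.255.255) -> ens9
  181.113.128.0/18 (181.113.128.0 - 181.113.191.255) -> ens8
More-specific entries that do NOT match:
  181.113.175.240/30 (181.113.175.240 - 181.113.175.243) does not contain 181.113.175.244
  149.113.175.240/28 (149.113.175.240 - 149.113.175.255) does not contain 181.113.175.244
  181.113.173.128/25 (181.113.173.128 - 181.113.173.255) does not contain 181.113.175.244
  181.113.174.0/24 (181.113.174.0 - 181.113.174.255) does not contain 181.113.175.244
Longest matching prefix is /18 -> interface ens8.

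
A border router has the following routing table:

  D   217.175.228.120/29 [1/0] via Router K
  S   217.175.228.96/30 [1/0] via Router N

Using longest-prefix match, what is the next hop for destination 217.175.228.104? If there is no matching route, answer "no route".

no route

No entry's prefix contains 217.175.228.104; there is no default route.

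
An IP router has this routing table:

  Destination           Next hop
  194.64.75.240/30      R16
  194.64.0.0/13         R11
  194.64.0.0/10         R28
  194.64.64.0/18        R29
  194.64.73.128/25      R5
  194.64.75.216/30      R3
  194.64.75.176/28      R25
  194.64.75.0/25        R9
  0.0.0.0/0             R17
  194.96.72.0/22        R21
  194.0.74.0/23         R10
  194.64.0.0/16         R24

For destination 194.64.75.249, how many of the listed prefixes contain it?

Prefixes containing 194.64.75.249:
  0.0.0.0/0 (default, matches everything)
  194.64.0.0/10 (194.64.0.0 - 194.127.255.255)
  194.64.0.0/13 (194.64.0.0 - 194.71.255.255)
  194.64.0.0/16 (194.64.0.0 - 194.64.255.255)
  194.64.64.0/18 (194.64.64.0 - 194.64.127.255)
Total matching entries: 5.

5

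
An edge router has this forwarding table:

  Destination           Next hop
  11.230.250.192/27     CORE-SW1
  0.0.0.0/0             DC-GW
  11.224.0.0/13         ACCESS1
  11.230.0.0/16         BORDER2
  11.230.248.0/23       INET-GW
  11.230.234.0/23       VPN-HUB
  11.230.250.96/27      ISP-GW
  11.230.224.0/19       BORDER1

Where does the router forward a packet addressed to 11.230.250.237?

Routes whose prefix contains 11.230.250.237:
  0.0.0.0/0 (default, matches everything) -> DC-GW
  11.224.0.0/13 (11.224.0.0 - 11.231.255.255) -> ACCESS1
  11.230.0.0/16 (11.230.0.0 - 11.230.255.255) -> BORDER2
  11.230.224.0/19 (11.230.224.0 - 11.230.255.255) -> BORDER1
More-specific entries that do NOT match:
  11.230.250.192/27 (11.230.250.192 - 11.230.250.223) does not contain 11.230.250.237
  11.230.250.96/27 (11.230.250.96 - 11.230.250.127) does not contain 11.230.250.237
  11.230.248.0/23 (11.230.248.0 - 11.230.249.255) does not contain 11.230.250.237
  11.230.234.0/23 (11.230.234.0 - 11.230.235.255) does not contain 11.230.250.237
Longest matching prefix is /19 -> next hop BORDER1.

BORDER1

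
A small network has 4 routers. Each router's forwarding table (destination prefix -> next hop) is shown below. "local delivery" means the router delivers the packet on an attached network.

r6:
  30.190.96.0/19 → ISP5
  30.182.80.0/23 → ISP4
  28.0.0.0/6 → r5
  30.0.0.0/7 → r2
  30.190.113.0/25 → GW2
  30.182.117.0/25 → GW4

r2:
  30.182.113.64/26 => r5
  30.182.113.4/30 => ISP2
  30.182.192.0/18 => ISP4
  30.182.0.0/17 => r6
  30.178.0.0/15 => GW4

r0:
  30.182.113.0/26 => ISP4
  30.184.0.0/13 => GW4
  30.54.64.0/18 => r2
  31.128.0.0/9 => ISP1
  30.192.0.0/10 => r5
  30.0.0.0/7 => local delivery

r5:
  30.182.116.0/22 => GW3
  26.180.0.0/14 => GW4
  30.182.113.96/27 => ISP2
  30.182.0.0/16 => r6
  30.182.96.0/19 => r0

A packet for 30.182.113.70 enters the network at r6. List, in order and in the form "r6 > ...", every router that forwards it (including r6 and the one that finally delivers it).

r6 > r2 > r5 > r0

At r6: longest match for 30.182.113.70 is 30.0.0.0/7 -> r2
At r2: longest match for 30.182.113.70 is 30.182.113.64/26 -> r5
At r5: longest match for 30.182.113.70 is 30.182.96.0/19 -> r0
At r0: longest match for 30.182.113.70 is 30.0.0.0/7 -> local delivery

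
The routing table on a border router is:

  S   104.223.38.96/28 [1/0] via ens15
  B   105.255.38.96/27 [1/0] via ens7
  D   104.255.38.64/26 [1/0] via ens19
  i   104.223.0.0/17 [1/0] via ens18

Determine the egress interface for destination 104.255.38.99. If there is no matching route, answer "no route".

Routes whose prefix contains 104.255.38.99:
  104.255.38.64/26 (104.255.38.64 - 104.255.38.127) -> ens19
More-specific entries that do NOT match:
  104.223.38.96/28 (104.223.38.96 - 104.223.38.111) does not contain 104.255.38.99
  105.255.38.96/27 (105.255.38.96 - 105.255.38.127) does not contain 104.255.38.99
Longest matching prefix is /26 -> interface ens19.

ens19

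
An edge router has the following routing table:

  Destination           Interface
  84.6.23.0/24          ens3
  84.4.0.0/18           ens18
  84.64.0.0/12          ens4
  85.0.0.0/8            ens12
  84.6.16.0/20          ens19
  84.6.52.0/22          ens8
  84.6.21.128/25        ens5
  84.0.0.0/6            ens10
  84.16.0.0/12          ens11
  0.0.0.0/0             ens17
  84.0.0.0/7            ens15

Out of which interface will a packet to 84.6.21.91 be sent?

ens19

Routes whose prefix contains 84.6.21.91:
  0.0.0.0/0 (default, matches everything) -> ens17
  84.0.0.0/6 (84.0.0.0 - 87.255.255.255) -> ens10
  84.0.0.0/7 (84.0.0.0 - 85.255.255.255) -> ens15
  84.6.16.0/20 (84.6.16.0 - 84.6.31.255) -> ens19
More-specific entries that do NOT match:
  84.6.21.128/25 (84.6.21.128 - 84.6.21.255) does not contain 84.6.21.91
  84.6.23.0/24 (84.6.23.0 - 84.6.23.255) does not contain 84.6.21.91
  84.6.52.0/22 (84.6.52.0 - 84.6.55.255) does not contain 84.6.21.91
Longest matching prefix is /20 -> interface ens19.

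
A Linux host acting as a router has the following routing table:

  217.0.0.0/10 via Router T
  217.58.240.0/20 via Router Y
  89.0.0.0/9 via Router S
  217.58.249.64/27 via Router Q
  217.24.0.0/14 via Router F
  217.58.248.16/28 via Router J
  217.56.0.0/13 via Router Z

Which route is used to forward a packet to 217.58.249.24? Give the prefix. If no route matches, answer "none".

217.58.240.0/20

Entries matching 217.58.249.24:
  217.0.0.0/10 (217.0.0.0 - 217.63.255.255)
  217.56.0.0/13 (217.56.0.0 - 217.63.255.255)
  217.58.240.0/20 (217.58.240.0 - 217.58.255.255)
Most specific is 217.58.240.0/20.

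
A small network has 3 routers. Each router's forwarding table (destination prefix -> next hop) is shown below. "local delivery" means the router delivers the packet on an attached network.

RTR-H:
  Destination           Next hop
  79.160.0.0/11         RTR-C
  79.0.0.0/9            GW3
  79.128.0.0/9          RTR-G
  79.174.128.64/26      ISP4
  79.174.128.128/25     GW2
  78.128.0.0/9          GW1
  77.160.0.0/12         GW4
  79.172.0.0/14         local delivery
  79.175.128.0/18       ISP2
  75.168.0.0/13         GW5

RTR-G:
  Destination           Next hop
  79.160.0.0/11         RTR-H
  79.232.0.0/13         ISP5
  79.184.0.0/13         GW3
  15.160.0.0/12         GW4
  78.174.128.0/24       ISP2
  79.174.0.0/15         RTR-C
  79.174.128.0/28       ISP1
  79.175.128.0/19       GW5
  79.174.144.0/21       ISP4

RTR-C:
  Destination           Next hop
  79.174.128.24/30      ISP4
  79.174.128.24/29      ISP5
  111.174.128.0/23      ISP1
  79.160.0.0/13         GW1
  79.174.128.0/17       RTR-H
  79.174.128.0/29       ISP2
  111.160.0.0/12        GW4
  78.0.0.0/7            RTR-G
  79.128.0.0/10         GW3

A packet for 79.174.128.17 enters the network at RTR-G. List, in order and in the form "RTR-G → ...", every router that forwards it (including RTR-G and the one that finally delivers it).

At RTR-G: longest match for 79.174.128.17 is 79.174.0.0/15 -> RTR-C
At RTR-C: longest match for 79.174.128.17 is 79.174.128.0/17 -> RTR-H
At RTR-H: longest match for 79.174.128.17 is 79.172.0.0/14 -> local delivery

RTR-G → RTR-C → RTR-H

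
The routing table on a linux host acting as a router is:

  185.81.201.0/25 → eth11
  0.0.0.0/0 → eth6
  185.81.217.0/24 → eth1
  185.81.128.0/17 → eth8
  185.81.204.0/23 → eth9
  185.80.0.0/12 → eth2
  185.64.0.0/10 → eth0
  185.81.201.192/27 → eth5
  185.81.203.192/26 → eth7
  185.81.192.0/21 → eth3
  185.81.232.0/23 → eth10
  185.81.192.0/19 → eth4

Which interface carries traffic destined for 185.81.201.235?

eth4

Routes whose prefix contains 185.81.201.235:
  0.0.0.0/0 (default, matches everything) -> eth6
  185.64.0.0/10 (185.64.0.0 - 185.127.255.255) -> eth0
  185.80.0.0/12 (185.80.0.0 - 185.95.255.255) -> eth2
  185.81.128.0/17 (185.81.128.0 - 185.81.255.255) -> eth8
  185.81.192.0/19 (185.81.192.0 - 185.81.223.255) -> eth4
More-specific entries that do NOT match:
  185.81.201.192/27 (185.81.201.192 - 185.81.201.223) does not contain 185.81.201.235
  185.81.203.192/26 (185.81.203.192 - 185.81.203.255) does not contain 185.81.201.235
  185.81.201.0/25 (185.81.201.0 - 185.81.201.127) does not contain 185.81.201.235
  185.81.217.0/24 (185.81.217.0 - 185.81.217.255) does not contain 185.81.201.235
  185.81.204.0/23 (185.81.204.0 - 185.81.205.255) does not contain 185.81.201.235
  185.81.232.0/23 (185.81.232.0 - 185.81.233.255) does not contain 185.81.201.235
  185.81.192.0/21 (185.81.192.0 - 185.81.199.255) does not contain 185.81.201.235
Longest matching prefix is /19 -> interface eth4.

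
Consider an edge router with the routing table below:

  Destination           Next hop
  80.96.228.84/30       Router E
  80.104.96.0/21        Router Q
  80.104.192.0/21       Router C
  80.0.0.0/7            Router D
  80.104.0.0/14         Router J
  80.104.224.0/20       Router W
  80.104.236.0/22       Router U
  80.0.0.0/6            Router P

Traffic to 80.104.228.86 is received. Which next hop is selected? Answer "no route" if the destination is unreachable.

Router W

Routes whose prefix contains 80.104.228.86:
  80.0.0.0/6 (80.0.0.0 - 83.255.255.255) -> Router P
  80.0.0.0/7 (80.0.0.0 - 81.255.255.255) -> Router D
  80.104.0.0/14 (80.104.0.0 - 80.107.255.255) -> Router J
  80.104.224.0/20 (80.104.224.0 - 80.104.239.255) -> Router W
More-specific entries that do NOT match:
  80.96.228.84/30 (80.96.228.84 - 80.96.228.87) does not contain 80.104.228.86
  80.104.236.0/22 (80.104.236.0 - 80.104.239.255) does not contain 80.104.228.86
  80.104.96.0/21 (80.104.96.0 - 80.104.103.255) does not contain 80.104.228.86
  80.104.192.0/21 (80.104.192.0 - 80.104.199.255) does not contain 80.104.228.86
Longest matching prefix is /20 -> next hop Router W.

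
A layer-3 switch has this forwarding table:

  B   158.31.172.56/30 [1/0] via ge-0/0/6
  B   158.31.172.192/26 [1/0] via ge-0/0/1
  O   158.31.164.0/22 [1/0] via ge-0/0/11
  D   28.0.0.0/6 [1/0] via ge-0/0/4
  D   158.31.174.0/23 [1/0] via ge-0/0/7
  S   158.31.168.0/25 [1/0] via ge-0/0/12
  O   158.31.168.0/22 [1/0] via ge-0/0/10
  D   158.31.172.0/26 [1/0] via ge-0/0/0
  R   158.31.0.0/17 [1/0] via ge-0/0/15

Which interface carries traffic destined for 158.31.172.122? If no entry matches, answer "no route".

no route

No entry's prefix contains 158.31.172.122; there is no default route.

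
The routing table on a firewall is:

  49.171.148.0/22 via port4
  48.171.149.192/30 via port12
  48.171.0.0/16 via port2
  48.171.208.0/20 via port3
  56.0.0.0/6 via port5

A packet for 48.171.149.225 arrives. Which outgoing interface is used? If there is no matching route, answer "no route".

Routes whose prefix contains 48.171.149.225:
  48.171.0.0/16 (48.171.0.0 - 48.171.255.255) -> port2
More-specific entries that do NOT match:
  48.171.149.192/30 (48.171.149.192 - 48.171.149.195) does not contain 48.171.149.225
  49.171.148.0/22 (49.171.148.0 - 49.171.151.255) does not contain 48.171.149.225
  48.171.208.0/20 (48.171.208.0 - 48.171.223.255) does not contain 48.171.149.225
Longest matching prefix is /16 -> interface port2.

port2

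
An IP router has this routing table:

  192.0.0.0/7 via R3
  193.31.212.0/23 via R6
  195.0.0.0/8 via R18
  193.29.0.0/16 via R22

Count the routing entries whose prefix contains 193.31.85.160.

Prefixes containing 193.31.85.160:
  192.0.0.0/7 (192.0.0.0 - 193.255.255.255)
Total matching entries: 1.

1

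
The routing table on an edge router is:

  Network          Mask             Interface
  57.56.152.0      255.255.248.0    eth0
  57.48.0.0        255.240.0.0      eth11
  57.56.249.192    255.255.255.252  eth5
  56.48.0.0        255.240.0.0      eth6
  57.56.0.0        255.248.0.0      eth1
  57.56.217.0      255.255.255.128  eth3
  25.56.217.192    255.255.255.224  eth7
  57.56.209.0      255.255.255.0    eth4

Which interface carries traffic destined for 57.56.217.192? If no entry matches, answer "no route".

Routes whose prefix contains 57.56.217.192:
  57.48.0.0/12 (57.48.0.0 - 57.63.255.255) -> eth11
  57.56.0.0/13 (57.56.0.0 - 57.63.255.255) -> eth1
More-specific entries that do NOT match:
  57.56.249.192/30 (57.56.249.192 - 57.56.249.195) does not contain 57.56.217.192
  25.56.217.192/27 (25.56.217.192 - 25.56.217.223) does not contain 57.56.217.192
  57.56.217.0/25 (57.56.217.0 - 57.56.217.127) does not contain 57.56.217.192
  57.56.209.0/24 (57.56.209.0 - 57.56.209.255) does not contain 57.56.217.192
  57.56.152.0/21 (57.56.152.0 - 57.56.159.255) does not contain 57.56.217.192
Longest matching prefix is /13 -> interface eth1.

eth1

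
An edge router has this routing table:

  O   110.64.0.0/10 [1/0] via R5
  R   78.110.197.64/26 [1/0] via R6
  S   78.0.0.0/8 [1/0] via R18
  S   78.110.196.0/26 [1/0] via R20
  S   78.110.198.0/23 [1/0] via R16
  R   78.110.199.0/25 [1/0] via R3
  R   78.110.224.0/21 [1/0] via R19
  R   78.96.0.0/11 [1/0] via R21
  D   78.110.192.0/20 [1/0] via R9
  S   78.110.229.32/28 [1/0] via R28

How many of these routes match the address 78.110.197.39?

Prefixes containing 78.110.197.39:
  78.0.0.0/8 (78.0.0.0 - 78.255.255.255)
  78.96.0.0/11 (78.96.0.0 - 78.127.255.255)
  78.110.192.0/20 (78.110.192.0 - 78.110.207.255)
Total matching entries: 3.

3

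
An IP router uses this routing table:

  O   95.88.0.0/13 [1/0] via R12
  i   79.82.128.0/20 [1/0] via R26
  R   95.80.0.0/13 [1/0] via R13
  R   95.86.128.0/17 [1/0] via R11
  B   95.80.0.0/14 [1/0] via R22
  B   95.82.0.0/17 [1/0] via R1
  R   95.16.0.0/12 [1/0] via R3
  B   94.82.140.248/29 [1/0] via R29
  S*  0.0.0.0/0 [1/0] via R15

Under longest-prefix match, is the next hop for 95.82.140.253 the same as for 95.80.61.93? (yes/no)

95.82.140.253: longest match 95.80.0.0/14 -> R22
95.80.61.93: longest match 95.80.0.0/14 -> R22

yes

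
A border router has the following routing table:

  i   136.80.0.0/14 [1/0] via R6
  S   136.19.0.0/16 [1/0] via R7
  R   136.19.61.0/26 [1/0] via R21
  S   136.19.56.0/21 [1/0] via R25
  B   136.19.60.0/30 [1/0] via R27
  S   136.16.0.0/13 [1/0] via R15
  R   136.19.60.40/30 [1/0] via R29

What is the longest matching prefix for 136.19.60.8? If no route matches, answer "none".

Entries matching 136.19.60.8:
  136.16.0.0/13 (136.16.0.0 - 136.23.255.255)
  136.19.0.0/16 (136.19.0.0 - 136.19.255.255)
  136.19.56.0/21 (136.19.56.0 - 136.19.63.255)
Most specific is 136.19.56.0/21.

136.19.56.0/21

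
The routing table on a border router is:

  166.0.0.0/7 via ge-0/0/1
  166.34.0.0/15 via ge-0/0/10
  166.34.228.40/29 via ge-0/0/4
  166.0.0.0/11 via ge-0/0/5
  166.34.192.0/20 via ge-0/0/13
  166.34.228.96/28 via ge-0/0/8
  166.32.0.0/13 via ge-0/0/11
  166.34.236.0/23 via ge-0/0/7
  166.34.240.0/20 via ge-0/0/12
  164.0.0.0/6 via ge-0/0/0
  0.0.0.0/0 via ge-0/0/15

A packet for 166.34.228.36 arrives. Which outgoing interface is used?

ge-0/0/10

Routes whose prefix contains 166.34.228.36:
  0.0.0.0/0 (default, matches everything) -> ge-0/0/15
  164.0.0.0/6 (164.0.0.0 - 167.255.255.255) -> ge-0/0/0
  166.0.0.0/7 (166.0.0.0 - 167.255.255.255) -> ge-0/0/1
  166.32.0.0/13 (166.32.0.0 - 166.39.255.255) -> ge-0/0/11
  166.34.0.0/15 (166.34.0.0 - 166.35.255.255) -> ge-0/0/10
More-specific entries that do NOT match:
  166.34.228.40/29 (166.34.228.40 - 166.34.228.47) does not contain 166.34.228.36
  166.34.228.96/28 (166.34.228.96 - 166.34.228.111) does not contain 166.34.228.36
  166.34.236.0/23 (166.34.236.0 - 166.34.237.255) does not contain 166.34.228.36
  166.34.192.0/20 (166.34.192.0 - 166.34.207.255) does not contain 166.34.228.36
  166.34.240.0/20 (166.34.240.0 - 166.34.255.255) does not contain 166.34.228.36
Longest matching prefix is /15 -> interface ge-0/0/10.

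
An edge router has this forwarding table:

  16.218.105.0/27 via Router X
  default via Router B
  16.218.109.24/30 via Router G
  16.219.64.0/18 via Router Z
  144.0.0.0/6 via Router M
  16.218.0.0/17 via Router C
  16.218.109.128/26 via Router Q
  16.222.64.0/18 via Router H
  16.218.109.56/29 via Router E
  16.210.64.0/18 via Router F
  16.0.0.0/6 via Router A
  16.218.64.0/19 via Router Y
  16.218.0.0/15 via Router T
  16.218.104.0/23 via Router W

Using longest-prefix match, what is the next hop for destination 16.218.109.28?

Routes whose prefix contains 16.218.109.28:
  0.0.0.0/0 (default, matches everything) -> Router B
  16.0.0.0/6 (16.0.0.0 - 19.255.255.255) -> Router A
  16.218.0.0/15 (16.218.0.0 - 16.219.255.255) -> Router T
  16.218.0.0/17 (16.218.0.0 - 16.218.127.255) -> Router C
More-specific entries that do NOT match:
  16.218.109.24/30 (16.218.109.24 - 16.218.109.27) does not contain 16.218.109.28
  16.218.109.56/29 (16.218.109.56 - 16.218.109.63) does not contain 16.218.109.28
  16.218.105.0/27 (16.218.105.0 - 16.218.105.31) does not contain 16.218.109.28
  16.218.109.128/26 (16.218.109.128 - 16.218.109.191) does not contain 16.218.109.28
  16.218.104.0/23 (16.218.104.0 - 16.218.105.255) does not contain 16.218.109.28
  16.218.64.0/19 (16.218.64.0 - 16.218.95.255) does not contain 16.218.109.28
  16.219.64.0/18 (16.219.64.0 - 16.219.127.255) does not contain 16.218.109.28
  16.222.64.0/18 (16.222.64.0 - 16.222.127.255) does not contain 16.218.109.28
  16.210.64.0/18 (16.210.64.0 - 16.210.127.255) does not contain 16.218.109.28
Longest matching prefix is /17 -> next hop Router C.

Router C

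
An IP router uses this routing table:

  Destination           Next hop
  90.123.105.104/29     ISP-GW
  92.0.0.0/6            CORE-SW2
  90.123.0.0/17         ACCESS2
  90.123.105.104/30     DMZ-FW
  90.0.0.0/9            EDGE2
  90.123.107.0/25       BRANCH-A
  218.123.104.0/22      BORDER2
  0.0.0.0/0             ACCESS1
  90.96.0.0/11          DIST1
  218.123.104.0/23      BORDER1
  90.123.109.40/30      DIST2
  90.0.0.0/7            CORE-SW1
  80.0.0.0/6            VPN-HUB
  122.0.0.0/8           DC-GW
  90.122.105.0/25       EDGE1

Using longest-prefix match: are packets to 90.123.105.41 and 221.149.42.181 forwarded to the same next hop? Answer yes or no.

90.123.105.41: longest match 90.123.0.0/17 -> ACCESS2
221.149.42.181: longest match 0.0.0.0/0 -> ACCESS1

no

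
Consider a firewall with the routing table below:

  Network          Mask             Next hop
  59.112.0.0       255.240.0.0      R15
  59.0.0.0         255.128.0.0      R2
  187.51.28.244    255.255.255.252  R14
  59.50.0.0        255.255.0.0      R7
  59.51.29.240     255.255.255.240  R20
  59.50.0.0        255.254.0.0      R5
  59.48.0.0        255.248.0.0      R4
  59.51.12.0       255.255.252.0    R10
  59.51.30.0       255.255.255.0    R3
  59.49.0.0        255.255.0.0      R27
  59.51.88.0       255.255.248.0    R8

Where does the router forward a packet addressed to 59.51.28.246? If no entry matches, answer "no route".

Routes whose prefix contains 59.51.28.246:
  59.0.0.0/9 (59.0.0.0 - 59.127.255.255) -> R2
  59.48.0.0/13 (59.48.0.0 - 59.55.255.255) -> R4
  59.50.0.0/15 (59.50.0.0 - 59.51.255.255) -> R5
More-specific entries that do NOT match:
  187.51.28.244/30 (187.51.28.244 - 187.51.28.247) does not contain 59.51.28.246
  59.51.29.240/28 (59.51.29.240 - 59.51.29.255) does not contain 59.51.28.246
  59.51.30.0/24 (59.51.30.0 - 59.51.30.255) does not contain 59.51.28.246
  59.51.12.0/22 (59.51.12.0 - 59.51.15.255) does not contain 59.51.28.246
  59.51.88.0/21 (59.51.88.0 - 59.51.95.255) does not contain 59.51.28.246
  59.50.0.0/16 (59.50.0.0 - 59.50.255.255) does not contain 59.51.28.246
  59.49.0.0/16 (59.49.0.0 - 59.49.255.255) does not contain 59.51.28.246
Longest matching prefix is /15 -> next hop R5.

R5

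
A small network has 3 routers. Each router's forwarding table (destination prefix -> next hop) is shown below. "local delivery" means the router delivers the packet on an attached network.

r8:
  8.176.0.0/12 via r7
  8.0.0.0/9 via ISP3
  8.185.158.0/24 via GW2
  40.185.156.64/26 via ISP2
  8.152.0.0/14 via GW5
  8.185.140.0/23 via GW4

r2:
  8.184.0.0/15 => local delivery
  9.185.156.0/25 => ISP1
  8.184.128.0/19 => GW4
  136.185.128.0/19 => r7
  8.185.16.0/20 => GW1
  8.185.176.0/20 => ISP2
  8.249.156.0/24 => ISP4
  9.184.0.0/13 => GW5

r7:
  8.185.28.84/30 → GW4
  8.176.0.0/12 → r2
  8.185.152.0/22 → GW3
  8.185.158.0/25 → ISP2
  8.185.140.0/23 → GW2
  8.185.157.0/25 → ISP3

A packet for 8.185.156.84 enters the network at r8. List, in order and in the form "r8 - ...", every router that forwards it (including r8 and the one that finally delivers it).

At r8: longest match for 8.185.156.84 is 8.176.0.0/12 -> r7
At r7: longest match for 8.185.156.84 is 8.176.0.0/12 -> r2
At r2: longest match for 8.185.156.84 is 8.184.0.0/15 -> local delivery

r8 - r7 - r2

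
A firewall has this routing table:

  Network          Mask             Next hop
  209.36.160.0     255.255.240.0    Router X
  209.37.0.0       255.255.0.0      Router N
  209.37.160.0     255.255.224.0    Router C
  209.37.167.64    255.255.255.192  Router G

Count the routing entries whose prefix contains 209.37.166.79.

2

Prefixes containing 209.37.166.79:
  209.37.0.0/16 (209.37.0.0 - 209.37.255.255)
  209.37.160.0/19 (209.37.160.0 - 209.37.191.255)
Total matching entries: 2.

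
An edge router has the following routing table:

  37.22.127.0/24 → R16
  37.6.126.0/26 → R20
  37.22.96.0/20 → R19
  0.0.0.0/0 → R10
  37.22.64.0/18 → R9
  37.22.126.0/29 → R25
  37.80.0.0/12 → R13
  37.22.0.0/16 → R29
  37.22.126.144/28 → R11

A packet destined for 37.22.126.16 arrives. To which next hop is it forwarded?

R9

Routes whose prefix contains 37.22.126.16:
  0.0.0.0/0 (default, matches everything) -> R10
  37.22.0.0/16 (37.22.0.0 - 37.22.255.255) -> R29
  37.22.64.0/18 (37.22.64.0 - 37.22.127.255) -> R9
More-specific entries that do NOT match:
  37.22.126.0/29 (37.22.126.0 - 37.22.126.7) does not contain 37.22.126.16
  37.22.126.144/28 (37.22.126.144 - 37.22.126.159) does not contain 37.22.126.16
  37.6.126.0/26 (37.6.126.0 - 37.6.126.63) does not contain 37.22.126.16
  37.22.127.0/24 (37.22.127.0 - 37.22.127.255) does not contain 37.22.126.16
  37.22.96.0/20 (37.22.96.0 - 37.22.111.255) does not contain 37.22.126.16
Longest matching prefix is /18 -> next hop R9.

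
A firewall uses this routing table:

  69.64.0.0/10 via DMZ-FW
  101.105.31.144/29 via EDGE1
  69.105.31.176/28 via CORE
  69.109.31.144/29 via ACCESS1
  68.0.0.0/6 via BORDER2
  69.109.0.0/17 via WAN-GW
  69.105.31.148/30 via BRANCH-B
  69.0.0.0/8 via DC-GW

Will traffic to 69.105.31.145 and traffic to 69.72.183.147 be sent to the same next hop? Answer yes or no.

yes

69.105.31.145: longest match 69.64.0.0/10 -> DMZ-FW
69.72.183.147: longest match 69.64.0.0/10 -> DMZ-FW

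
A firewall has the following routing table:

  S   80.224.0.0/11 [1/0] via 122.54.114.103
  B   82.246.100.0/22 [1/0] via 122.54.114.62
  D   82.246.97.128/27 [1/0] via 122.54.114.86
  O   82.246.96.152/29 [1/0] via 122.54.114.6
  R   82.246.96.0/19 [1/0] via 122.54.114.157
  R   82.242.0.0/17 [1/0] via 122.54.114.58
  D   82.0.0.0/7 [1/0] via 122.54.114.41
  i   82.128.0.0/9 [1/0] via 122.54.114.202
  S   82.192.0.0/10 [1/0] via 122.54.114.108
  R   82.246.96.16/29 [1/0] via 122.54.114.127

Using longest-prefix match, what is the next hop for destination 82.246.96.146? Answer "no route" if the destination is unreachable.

122.54.114.157

Routes whose prefix contains 82.246.96.146:
  82.0.0.0/7 (82.0.0.0 - 83.255.255.255) -> 122.54.114.41
  82.128.0.0/9 (82.128.0.0 - 82.255.255.255) -> 122.54.114.202
  82.192.0.0/10 (82.192.0.0 - 82.255.255.255) -> 122.54.114.108
  82.246.96.0/19 (82.246.96.0 - 82.246.127.255) -> 122.54.114.157
More-specific entries that do NOT match:
  82.246.96.152/29 (82.246.96.152 - 82.246.96.159) does not contain 82.246.96.146
  82.246.96.16/29 (82.246.96.16 - 82.246.96.23) does not contain 82.246.96.146
  82.246.97.128/27 (82.246.97.128 - 82.246.97.159) does not contain 82.246.96.146
  82.246.100.0/22 (82.246.100.0 - 82.246.103.255) does not contain 82.246.96.146
Longest matching prefix is /19 -> next hop 122.54.114.157.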